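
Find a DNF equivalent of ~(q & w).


Step 1: Apply De Morgan: ¬(q ∧ w) = ¬q ∨ ¬w.

(~q) | (~w)


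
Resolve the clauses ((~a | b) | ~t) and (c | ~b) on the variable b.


The clauses contain complementary literals b and ~b.
Resolution eliminates this pair and disjoins the remaining literals (merging duplicates).

((~t | ~a) | c)


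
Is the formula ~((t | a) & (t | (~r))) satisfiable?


Search for a satisfying assignment over {a, r, t}.
Try a=False, r=False, t=False: the formula evaluates to True.
A satisfying assignment exists.

Satisfiable.


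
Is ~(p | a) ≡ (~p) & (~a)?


Compare truth tables:
a | p | φ | ψ
-------------
False | False | True | True
True | False | False | False
False | True | False | False
True | True | False | False
The columns φ and ψ agree on every row.

Yes, they are logically equivalent.


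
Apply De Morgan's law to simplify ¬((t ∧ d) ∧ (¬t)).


De Morgan: the negation of a conjunction is the disjunction of the negations.
Distribute ¬ across ∧, flipping it to ∨, and negate each literal.

((¬t) ∨ (¬d)) ∨ t


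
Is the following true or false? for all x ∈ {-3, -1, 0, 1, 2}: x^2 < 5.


Evaluate the predicate on each element: -3:F, -1:T, 0:T, 1:T, 2:T.
Counterexample x = -3 fails the predicate.

F


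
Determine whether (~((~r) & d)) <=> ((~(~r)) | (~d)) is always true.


Build the truth table over {d, r}:
d | r | φ
---------
False | False | True
True | False | True
False | True | True
True | True | True
Every row evaluates to true.

Yes, it is a tautology.


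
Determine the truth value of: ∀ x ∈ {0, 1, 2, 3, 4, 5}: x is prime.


Evaluate the predicate on each element: 0:F, 1:F, 2:T, 3:T, 4:F, 5:T.
Counterexample x = 0 fails the predicate.

F


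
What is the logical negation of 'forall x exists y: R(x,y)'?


Negation flips each quantifier (∀↔∃) and negates the inner predicate.
¬(forall x exists y: φ) = exists x forall y: ¬φ.

exists x forall y: ~(R(x,y))


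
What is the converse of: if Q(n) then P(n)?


The converse of (P → Q) is (Q → P). It is not in general equivalent to the original.
Here P = 'Q(n)' and Q = 'P(n)'.

If P(n), then Q(n).


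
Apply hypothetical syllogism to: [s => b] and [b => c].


Hypothetical syllogism: from (P → Q) and (Q → R), infer (P → R).
Chain the two implications through the shared middle term 'b'.

s => c


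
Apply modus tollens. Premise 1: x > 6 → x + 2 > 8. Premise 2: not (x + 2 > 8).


Modus tollens: from (P → Q) and ¬Q, infer ¬P.
Q = 'x + 2 > 8' is denied; since P → Q, P must also fail.

Not (x > 6).


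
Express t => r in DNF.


Step 1: Rewrite t → r as ¬t ∨ r.

(~t) | r


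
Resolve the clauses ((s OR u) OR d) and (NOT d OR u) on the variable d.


The clauses contain complementary literals d and NOTd.
Resolution eliminates this pair and disjoins the remaining literals (merging duplicates).

(u OR s)


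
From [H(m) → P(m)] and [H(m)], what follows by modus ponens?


Modus ponens: from (P → Q) and P, infer Q.
P = 'H(m)' is asserted, and P → Q holds, so Q follows.

P(m).


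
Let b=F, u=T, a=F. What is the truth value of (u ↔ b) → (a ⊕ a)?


Substitute b=F, u=T, a=F:
u ↔ b = T ↔ F = F
a ⊕ a = F ⊕ F = F
(u ↔ b) → (a ⊕ a) = F → F = T

T


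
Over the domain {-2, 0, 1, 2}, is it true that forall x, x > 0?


Evaluate the predicate on each element: -2:False, 0:False, 1:True, 2:True.
Counterexample x = -2 fails the predicate.

False


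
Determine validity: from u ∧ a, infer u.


This matches the form of conjunction elimination: the conclusion follows in every model of the premises.

Valid.


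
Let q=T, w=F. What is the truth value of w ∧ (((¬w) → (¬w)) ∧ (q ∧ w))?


Substitute q=T, w=F:
¬w = T
¬w = T
(¬w) → (¬w) = T → T = T
q ∧ w = T ∧ F = F
((¬w) → (¬w)) ∧ (q ∧ w) = T ∧ F = F
w ∧ (((¬w) → (¬w)) ∧ (q ∧ w)) = F ∧ F = F

F


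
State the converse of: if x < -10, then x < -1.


The converse of (P → Q) is (Q → P). It is not in general equivalent to the original.
Here P = 'x < -10' and Q = 'x < -1'.

If x < -1, then x < -10.


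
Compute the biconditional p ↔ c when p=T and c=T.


Biconditional is true when both operands have the same truth value.
Substitute: p=T, c=T.
T ↔ T evaluates to T.

T


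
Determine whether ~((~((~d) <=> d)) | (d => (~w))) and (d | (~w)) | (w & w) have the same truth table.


Compare truth tables:
d | w | φ | ψ
-------------
False | False | False | True
True | False | False | True
False | True | False | True
True | True | False | True
They differ at row 1 (d=False, w=False): φ=False but ψ=True.

No, they are not logically equivalent.


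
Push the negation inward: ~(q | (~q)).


De Morgan: the negation of a disjunction is the conjunction of the negations.
Distribute ~ across |, flipping it to &, and negate each literal.

(~q) & q


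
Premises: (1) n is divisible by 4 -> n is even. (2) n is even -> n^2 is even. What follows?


Hypothetical syllogism: from (P → Q) and (Q → R), infer (P → R).
Chain the two implications through the shared middle term 'n is even'.

n is divisible by 4 -> n^2 is even


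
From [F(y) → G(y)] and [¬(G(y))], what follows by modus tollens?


Modus tollens: from (P → Q) and ¬Q, infer ¬P.
Q = 'G(y)' is denied; since P → Q, P must also fail.

Not (F(y)).


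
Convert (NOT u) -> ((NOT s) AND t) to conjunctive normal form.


Step 1: Rewrite (¬u) → ((¬s) ∧ t) as ¬(¬u) ∨ ((¬s) ∧ t).
Step 2: Distribute ∨ over ∧.
Step 3: Eliminate any double negations (¬¬X = X).

(u OR (NOT s)) AND (u OR t)


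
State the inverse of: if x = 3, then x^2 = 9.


The inverse of (P → Q) is (¬P → ¬Q). It is equivalent to the converse, not to the original.
Here P = 'x = 3' and Q = 'x^2 = 9'.

If not (x = 3), then not (x^2 = 9).


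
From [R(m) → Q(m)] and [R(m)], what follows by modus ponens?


Modus ponens: from (P → Q) and P, infer Q.
P = 'R(m)' is asserted, and P → Q holds, so Q follows.

Q(m).


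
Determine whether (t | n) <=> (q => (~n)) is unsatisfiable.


Truth table over {n, q, t}:
n | q | t | φ
-------------
False | False | False | False
True | False | False | True
False | True | False | False
True | True | False | False
False | False | True | True
True | False | True | True
False | True | True | True
True | True | True | False
Satisfying assignment at row 2: n=True, q=False, t=False gives True.

No, it is not a contradiction.


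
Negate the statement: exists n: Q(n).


¬(forall x: φ) = exists x: ¬φ, and ¬(exists x: φ) = forall x: ¬φ.
Apply to the existential statement.

forall n: ~(Q(n))


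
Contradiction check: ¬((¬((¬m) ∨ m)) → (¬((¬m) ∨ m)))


Truth table over {m}:
m | φ
-----
F | F
T | F
Every row is false.

Yes, it is a contradiction.


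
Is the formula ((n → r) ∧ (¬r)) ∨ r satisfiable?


Search for a satisfying assignment over {n, r}.
Try n=F, r=F: the formula evaluates to T.
A satisfying assignment exists.

Satisfiable.


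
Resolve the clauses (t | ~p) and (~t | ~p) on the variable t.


The clauses contain complementary literals t and ~t.
Resolution eliminates this pair and disjoins the remaining literals (merging duplicates).

~p


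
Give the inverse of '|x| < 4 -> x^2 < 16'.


The inverse of (P → Q) is (¬P → ¬Q). It is equivalent to the converse, not to the original.
Here P = '|x| < 4' and Q = 'x^2 < 16'.

If not (|x| < 4), then not (x^2 < 16).


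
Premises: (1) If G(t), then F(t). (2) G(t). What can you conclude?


Modus ponens: from (P → Q) and P, infer Q.
P = 'G(t)' is asserted, and P → Q holds, so Q follows.

F(t).


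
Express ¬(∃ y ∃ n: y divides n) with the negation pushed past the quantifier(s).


Negation flips each quantifier (∀↔∃) and negates the inner predicate.
¬(∃ y ∃ n: φ) = ∀ y ∀ n: ¬φ.

∀ y ∀ n: ¬(y divides n)


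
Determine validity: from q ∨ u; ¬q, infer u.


This matches the form of disjunctive syllogism: the conclusion follows in every model of the premises.

Valid.


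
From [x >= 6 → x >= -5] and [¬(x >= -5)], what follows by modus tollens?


Modus tollens: from (P → Q) and ¬Q, infer ¬P.
Q = 'x >= -5' is denied; since P → Q, P must also fail.

Not (x >= 6).


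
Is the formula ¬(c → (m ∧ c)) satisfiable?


Search for a satisfying assignment over {c, m}.
Try c=T, m=F: the formula evaluates to T.
A satisfying assignment exists.

Satisfiable.


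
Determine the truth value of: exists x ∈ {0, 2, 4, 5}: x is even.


Evaluate the predicate on each element: 0:True, 2:True, 4:True, 5:False.
Witness x = 0 satisfies the predicate.

True


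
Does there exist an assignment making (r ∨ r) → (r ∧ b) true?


Search for a satisfying assignment over {b, r}.
Try b=F, r=F: the formula evaluates to T.
A satisfying assignment exists.

Satisfiable.


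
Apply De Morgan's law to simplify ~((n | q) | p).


De Morgan: the negation of a disjunction is the conjunction of the negations.
Distribute ~ across |, flipping it to &, and negate each literal.

((~n) & (~q)) & (~p)


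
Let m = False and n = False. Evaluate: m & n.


Conjunction is true only when both operands are true.
Substitute: m=False, n=False.
False & False evaluates to False.

False


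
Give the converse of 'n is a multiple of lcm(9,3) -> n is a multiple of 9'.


The converse of (P → Q) is (Q → P). It is not in general equivalent to the original.
Here P = 'n is a multiple of lcm(9,3)' and Q = 'n is a multiple of 9'.

If n is a multiple of 9, then n is a multiple of lcm(9,3).


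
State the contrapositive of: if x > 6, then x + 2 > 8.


The contrapositive of (P → Q) is (¬Q → ¬P); it is logically equivalent to the original.
Here P = 'x > 6' and Q = 'x + 2 > 8'.

If not (x + 2 > 8), then not (x > 6).


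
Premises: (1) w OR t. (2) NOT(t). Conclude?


Disjunctive syllogism: from (P ∨ Q) and ¬P, infer Q.
One disjunct, 't', is ruled out; the other must hold.

w


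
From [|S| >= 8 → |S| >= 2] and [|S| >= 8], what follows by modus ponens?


Modus ponens: from (P → Q) and P, infer Q.
P = '|S| >= 8' is asserted, and P → Q holds, so Q follows.

|S| >= 2.


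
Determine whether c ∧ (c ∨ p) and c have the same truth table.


Compare truth tables:
c | p | φ | ψ
-------------
F | F | F | F
T | F | T | T
F | T | F | F
T | T | T | T
The columns φ and ψ agree on every row.

Yes, they are logically equivalent.


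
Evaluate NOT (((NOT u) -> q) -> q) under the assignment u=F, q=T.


Substitute u=F, q=T:
NOT u = T
(NOT u) -> q = T -> T = T
((NOT u) -> q) -> q = T -> T = T
NOT (((NOT u) -> q) -> q) = F

F


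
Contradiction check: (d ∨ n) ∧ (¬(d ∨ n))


Truth table over {d, n}:
d | n | φ
---------
F | F | F
T | F | F
F | T | F
T | T | F
Every row is false.

Yes, it is a contradiction.


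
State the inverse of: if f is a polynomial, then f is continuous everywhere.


The inverse of (P → Q) is (¬P → ¬Q). It is equivalent to the converse, not to the original.
Here P = 'f is a polynomial' and Q = 'f is continuous everywhere'.

If not (f is a polynomial), then not (f is continuous everywhere).


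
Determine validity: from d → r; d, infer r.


This matches the form of modus ponens: the conclusion follows in every model of the premises.

Valid.


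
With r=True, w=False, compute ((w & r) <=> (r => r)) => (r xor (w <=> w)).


Substitute r=True, w=False:
w & r = False & True = False
r => r = True => True = True
(w & r) <=> (r => r) = False <=> True = False
w <=> w = False <=> False = True
r xor (w <=> w) = True xor True = False
((w & r) <=> (r => r)) => (r xor (w <=> w)) = False => False = True

True


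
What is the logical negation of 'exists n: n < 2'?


¬(forall x: φ) = exists x: ¬φ, and ¬(exists x: φ) = forall x: ¬φ.
Apply to the existential statement.

forall n: ~(n < 2)


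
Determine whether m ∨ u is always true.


Build the truth table over {m, u}:
m | u | φ
---------
F | F | F
T | F | T
F | T | T
T | T | T
Counterexample at row 1: with m=F, u=F, the formula is F.

No, it is not a tautology.


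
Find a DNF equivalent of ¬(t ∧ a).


Step 1: Apply De Morgan: ¬(t ∧ a) = ¬t ∨ ¬a.

(¬t) ∨ (¬a)


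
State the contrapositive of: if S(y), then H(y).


The contrapositive of (P → Q) is (¬Q → ¬P); it is logically equivalent to the original.
Here P = 'S(y)' and Q = 'H(y)'.

If not (H(y)), then not (S(y)).


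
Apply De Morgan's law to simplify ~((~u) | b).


De Morgan: the negation of a disjunction is the conjunction of the negations.
Distribute ~ across |, flipping it to &, and negate each literal.

u & (~b)


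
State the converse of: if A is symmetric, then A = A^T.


The converse of (P → Q) is (Q → P). It is not in general equivalent to the original.
Here P = 'A is symmetric' and Q = 'A = A^T'.

If A = A^T, then A is symmetric.


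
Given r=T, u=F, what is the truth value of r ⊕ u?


Exclusive or is true when exactly one operand is true.
Substitute: r=T, u=F.
T ⊕ F evaluates to T.

T


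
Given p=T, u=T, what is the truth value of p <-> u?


Biconditional is true when both operands have the same truth value.
Substitute: p=T, u=T.
T <-> T evaluates to T.

T


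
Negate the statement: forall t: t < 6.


¬(forall x: φ) = exists x: ¬φ, and ¬(exists x: φ) = forall x: ¬φ.
Apply to the universal statement.

exists t: ~(t < 6)


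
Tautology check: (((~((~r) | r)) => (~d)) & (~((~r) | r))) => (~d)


Build the truth table over {d, r}:
d | r | φ
---------
False | False | True
True | False | True
False | True | True
True | True | True
Every row evaluates to true.

Yes, it is a tautology.


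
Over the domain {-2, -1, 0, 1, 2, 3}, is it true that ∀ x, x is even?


Evaluate the predicate on each element: -2:T, -1:F, 0:T, 1:F, 2:T, 3:F.
Counterexample x = -1 fails the predicate.

F


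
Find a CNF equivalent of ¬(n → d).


Step 1: Rewrite n → d as ¬n ∨ d.
Step 2: Negate: ¬(¬n ∨ d) = n ∧ ¬d (De Morgan + double negation).

n ∧ (¬d)


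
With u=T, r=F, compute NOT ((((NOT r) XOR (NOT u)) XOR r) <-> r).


Substitute u=T, r=F:
NOT r = T
NOT u = F
(NOT r) XOR (NOT u) = T XOR F = T
((NOT r) XOR (NOT u)) XOR r = T XOR F = T
(((NOT r) XOR (NOT u)) XOR r) <-> r = T <-> F = F
NOT ((((NOT r) XOR (NOT u)) XOR r) <-> r) = T

T


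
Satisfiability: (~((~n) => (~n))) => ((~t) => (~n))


Search for a satisfying assignment over {n, t}.
Try n=False, t=False: the formula evaluates to True.
A satisfying assignment exists.

Satisfiable.


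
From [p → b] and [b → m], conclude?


Hypothetical syllogism: from (P → Q) and (Q → R), infer (P → R).
Chain the two implications through the shared middle term 'b'.

p → m


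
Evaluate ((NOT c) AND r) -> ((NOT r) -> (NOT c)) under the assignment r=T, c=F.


Substitute r=T, c=F:
NOT c = T
(NOT c) AND r = T AND T = T
NOT r = F
NOT c = T
(NOT r) -> (NOT c) = F -> T = T
((NOT c) AND r) -> ((NOT r) -> (NOT c)) = T -> T = T

T


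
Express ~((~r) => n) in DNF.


Step 1: Rewrite implication then negate: ¬(¬(¬r) ∨ n) = (¬r) ∧ ¬n.

(~r) & (~n)


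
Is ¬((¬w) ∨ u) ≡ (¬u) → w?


Compare truth tables:
u | w | φ | ψ
-------------
F | F | F | F
T | F | F | T
F | T | T | T
T | T | F | T
They differ at row 2 (u=T, w=F): φ=F but ψ=T.

No, they are not logically equivalent.


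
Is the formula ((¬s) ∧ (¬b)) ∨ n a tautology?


Build the truth table over {b, n, s}:
b | n | s | φ
-------------
F | F | F | T
T | F | F | F
F | T | F | T
T | T | F | T
F | F | T | F
T | F | T | F
F | T | T | T
T | T | T | T
Counterexample at row 2: with b=T, n=F, s=F, the formula is F.

No, it is not a tautology.


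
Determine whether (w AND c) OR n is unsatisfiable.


Truth table over {c, n, w}:
c | n | w | φ
-------------
F | F | F | F
T | F | F | F
F | T | F | T
T | T | F | T
F | F | T | F
T | F | T | T
F | T | T | T
T | T | T | T
Satisfying assignment at row 3: c=F, n=T, w=F gives T.

No, it is not a contradiction.


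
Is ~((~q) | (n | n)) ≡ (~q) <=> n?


Compare truth tables:
n | q | φ | ψ
-------------
False | False | False | False
True | False | False | True
False | True | True | True
True | True | False | False
They differ at row 2 (n=True, q=False): φ=False but ψ=True.

No, they are not logically equivalent.


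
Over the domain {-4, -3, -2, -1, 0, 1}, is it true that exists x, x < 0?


Evaluate the predicate on each element: -4:True, -3:True, -2:True, -1:True, 0:False, 1:False.
Witness x = -4 satisfies the predicate.

True


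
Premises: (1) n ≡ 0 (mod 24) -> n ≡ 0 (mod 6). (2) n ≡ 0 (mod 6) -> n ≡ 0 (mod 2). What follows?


Hypothetical syllogism: from (P → Q) and (Q → R), infer (P → R).
Chain the two implications through the shared middle term 'n ≡ 0 (mod 6)'.

n ≡ 0 (mod 24) -> n ≡ 0 (mod 2)


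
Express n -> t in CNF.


Step 1: Rewrite n → t as ¬n ∨ t.

(NOT n) OR t


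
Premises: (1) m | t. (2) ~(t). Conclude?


Disjunctive syllogism: from (P ∨ Q) and ¬P, infer Q.
One disjunct, 't', is ruled out; the other must hold.

m


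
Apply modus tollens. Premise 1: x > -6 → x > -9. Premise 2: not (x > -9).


Modus tollens: from (P → Q) and ¬Q, infer ¬P.
Q = 'x > -9' is denied; since P → Q, P must also fail.

Not (x > -6).


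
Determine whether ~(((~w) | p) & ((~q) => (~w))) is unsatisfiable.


Truth table over {p, q, w}:
p | q | w | φ
-------------
False | False | False | False
True | False | False | False
False | True | False | False
True | True | False | False
False | False | True | True
True | False | True | True
False | True | True | True
True | True | True | False
Satisfying assignment at row 5: p=False, q=False, w=True gives True.

No, it is not a contradiction.


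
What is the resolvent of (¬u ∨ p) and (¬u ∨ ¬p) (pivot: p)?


The clauses contain complementary literals p and ¬p.
Resolution eliminates this pair and disjoins the remaining literals (merging duplicates).

¬u


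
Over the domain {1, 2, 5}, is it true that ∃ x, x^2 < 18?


Evaluate the predicate on each element: 1:T, 2:T, 5:F.
Witness x = 1 satisfies the predicate.

T


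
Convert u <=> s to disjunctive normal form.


Step 1: u ↔ s is true exactly when both agree: (u ∧ s) ∨ (¬u ∧ ¬s).

(u & s) | ((~u) & (~s))


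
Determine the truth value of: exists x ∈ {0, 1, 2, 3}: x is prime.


Evaluate the predicate on each element: 0:False, 1:False, 2:True, 3:True.
Witness x = 2 satisfies the predicate.

True


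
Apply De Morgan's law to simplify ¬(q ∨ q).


De Morgan: the negation of a disjunction is the conjunction of the negations.
Distribute ¬ across ∨, flipping it to ∧, and negate each literal.

(¬q) ∧ (¬q)


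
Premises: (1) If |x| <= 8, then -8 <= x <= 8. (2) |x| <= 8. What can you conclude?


Modus ponens: from (P → Q) and P, infer Q.
P = '|x| <= 8' is asserted, and P → Q holds, so Q follows.

-8 <= x <= 8.


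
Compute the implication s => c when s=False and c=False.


Implication is false only when antecedent is true and consequent is false.
Substitute: s=False, c=False.
False => False evaluates to True.

True


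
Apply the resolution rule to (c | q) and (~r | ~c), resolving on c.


The clauses contain complementary literals c and ~c.
Resolution eliminates this pair and disjoins the remaining literals (merging duplicates).

(q | ~r)


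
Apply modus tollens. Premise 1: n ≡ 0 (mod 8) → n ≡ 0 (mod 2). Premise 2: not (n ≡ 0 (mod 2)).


Modus tollens: from (P → Q) and ¬Q, infer ¬P.
Q = 'n ≡ 0 (mod 2)' is denied; since P → Q, P must also fail.

Not (n ≡ 0 (mod 8)).


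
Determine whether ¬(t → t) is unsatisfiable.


Truth table over {t}:
t | φ
-----
F | F
T | F
Every row is false.

Yes, it is a contradiction.


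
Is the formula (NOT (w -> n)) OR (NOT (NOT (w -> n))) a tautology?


Build the truth table over {n, w}:
n | w | φ
---------
F | F | T
T | F | T
F | T | T
T | T | T
Every row evaluates to true.

Yes, it is a tautology.


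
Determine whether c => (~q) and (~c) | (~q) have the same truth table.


Compare truth tables:
c | q | φ | ψ
-------------
False | False | True | True
True | False | True | True
False | True | True | True
True | True | False | False
The columns φ and ψ agree on every row.

Yes, they are logically equivalent.


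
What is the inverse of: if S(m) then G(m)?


The inverse of (P → Q) is (¬P → ¬Q). It is equivalent to the converse, not to the original.
Here P = 'S(m)' and Q = 'G(m)'.

If not (S(m)), then not (G(m)).


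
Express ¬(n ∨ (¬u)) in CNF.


Step 1: Apply De Morgan: ¬(n ∨ (¬u)) = ¬n ∧ ¬(¬u).
Step 2: Eliminate any double negations (¬¬X = X).

(¬n) ∧ u


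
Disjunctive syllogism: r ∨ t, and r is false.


Disjunctive syllogism: from (P ∨ Q) and ¬P, infer Q.
One disjunct, 'r', is ruled out; the other must hold.

t


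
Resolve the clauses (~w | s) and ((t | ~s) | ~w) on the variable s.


The clauses contain complementary literals s and ~s.
Resolution eliminates this pair and disjoins the remaining literals (merging duplicates).

(~w | t)


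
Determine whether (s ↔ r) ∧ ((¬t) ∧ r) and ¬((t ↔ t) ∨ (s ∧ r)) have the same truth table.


Compare truth tables:
r | s | t | φ | ψ
-----------------
F | F | F | F | F
T | F | F | F | F
F | T | F | F | F
T | T | F | T | F
F | F | T | F | F
T | F | T | F | F
F | T | T | F | F
T | T | T | F | F
They differ at row 4 (r=T, s=T, t=F): φ=T but ψ=F.

No, they are not logically equivalent.


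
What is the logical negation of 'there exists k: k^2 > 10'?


¬(for all x: φ) = there exists x: ¬φ, and ¬(there exists x: φ) = for all x: ¬φ.
Apply to the existential statement.

for all k: NOT(k^2 > 10)


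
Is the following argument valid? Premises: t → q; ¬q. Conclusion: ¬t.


This matches the form of modus tollens: the conclusion follows in every model of the premises.

Valid.


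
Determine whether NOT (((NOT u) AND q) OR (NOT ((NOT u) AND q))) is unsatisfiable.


Truth table over {q, u}:
q | u | φ
---------
F | F | F
T | F | F
F | T | F
T | T | F
Every row is false.

Yes, it is a contradiction.


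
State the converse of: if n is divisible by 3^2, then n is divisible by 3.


The converse of (P → Q) is (Q → P). It is not in general equivalent to the original.
Here P = 'n is divisible by 3^2' and Q = 'n is divisible by 3'.

If n is divisible by 3, then n is divisible by 3^2.


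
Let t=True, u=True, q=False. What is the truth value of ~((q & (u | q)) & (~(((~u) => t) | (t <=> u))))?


Substitute t=True, u=True, q=False:
u | q = True | False = True
q & (u | q) = False & True = False
~u = False
(~u) => t = False => True = True
t <=> u = True <=> True = True
((~u) => t) | (t <=> u) = True | True = True
~(((~u) => t) | (t <=> u)) = False
(q & (u | q)) & (~(((~u) => t) | (t <=> u))) = False & False = False
~((q & (u | q)) & (~(((~u) => t) | (t <=> u)))) = True

True


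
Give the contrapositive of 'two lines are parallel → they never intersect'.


The contrapositive of (P → Q) is (¬Q → ¬P); it is logically equivalent to the original.
Here P = 'two lines are parallel' and Q = 'they never intersect'.

If not (they never intersect), then not (two lines are parallel).


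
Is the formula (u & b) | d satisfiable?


Search for a satisfying assignment over {b, d, u}.
Try b=False, d=True, u=False: the formula evaluates to True.
A satisfying assignment exists.

Satisfiable.


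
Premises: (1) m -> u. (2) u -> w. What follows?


Hypothetical syllogism: from (P → Q) and (Q → R), infer (P → R).
Chain the two implications through the shared middle term 'u'.

m -> w


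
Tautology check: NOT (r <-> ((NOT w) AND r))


Build the truth table over {r, w}:
r | w | φ
---------
F | F | F
T | F | F
F | T | F
T | T | T
Counterexample at row 1: with r=F, w=F, the formula is F.

No, it is not a tautology.


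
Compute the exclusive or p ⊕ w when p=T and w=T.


Exclusive or is true when exactly one operand is true.
Substitute: p=T, w=T.
T ⊕ T evaluates to F.

F


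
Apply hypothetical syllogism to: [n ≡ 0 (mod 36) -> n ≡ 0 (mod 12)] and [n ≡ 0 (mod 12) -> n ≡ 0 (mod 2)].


Hypothetical syllogism: from (P → Q) and (Q → R), infer (P → R).
Chain the two implications through the shared middle term 'n ≡ 0 (mod 12)'.

n ≡ 0 (mod 36) -> n ≡ 0 (mod 2)


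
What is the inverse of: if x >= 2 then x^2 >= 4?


The inverse of (P → Q) is (¬P → ¬Q). It is equivalent to the converse, not to the original.
Here P = 'x >= 2' and Q = 'x^2 >= 4'.

If not (x >= 2), then not (x^2 >= 4).


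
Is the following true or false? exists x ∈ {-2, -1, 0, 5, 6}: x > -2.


Evaluate the predicate on each element: -2:False, -1:True, 0:True, 5:True, 6:True.
Witness x = -1 satisfies the predicate.

True


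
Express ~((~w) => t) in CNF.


Step 1: Rewrite (¬w) → t as ¬(¬w) ∨ t.
Step 2: Negate: ¬(¬(¬w) ∨ t) = (¬w) ∧ ¬t (De Morgan + double negation).

(~w) & (~t)


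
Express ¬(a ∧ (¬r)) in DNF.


Step 1: Apply De Morgan: ¬(a ∧ (¬r)) = ¬a ∨ ¬(¬r).
Step 2: Eliminate any double negations (¬¬X = X).

(¬a) ∨ r


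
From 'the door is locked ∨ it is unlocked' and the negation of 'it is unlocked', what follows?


Disjunctive syllogism: from (P ∨ Q) and ¬P, infer Q.
One disjunct, 'it is unlocked', is ruled out; the other must hold.

the door is locked


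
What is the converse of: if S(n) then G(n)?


The converse of (P → Q) is (Q → P). It is not in general equivalent to the original.
Here P = 'S(n)' and Q = 'G(n)'.

If G(n), then S(n).


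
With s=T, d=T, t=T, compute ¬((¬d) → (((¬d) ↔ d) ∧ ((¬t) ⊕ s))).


Substitute s=T, d=T, t=T:
¬d = F
¬d = F
(¬d) ↔ d = F ↔ T = F
¬t = F
(¬t) ⊕ s = F ⊕ T = T
((¬d) ↔ d) ∧ ((¬t) ⊕ s) = F ∧ T = F
(¬d) → (((¬d) ↔ d) ∧ ((¬t) ⊕ s)) = F → F = T
¬((¬d) → (((¬d) ↔ d) ∧ ((¬t) ⊕ s))) = F

F


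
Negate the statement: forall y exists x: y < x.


Negation flips each quantifier (∀↔∃) and negates the inner predicate.
¬(forall y exists x: φ) = exists y forall x: ¬φ.

exists y forall x: ~(y < x)


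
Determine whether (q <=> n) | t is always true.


Build the truth table over {n, q, t}:
n | q | t | φ
-------------
False | False | False | True
True | False | False | False
False | True | False | False
True | True | False | True
False | False | True | True
True | False | True | True
False | True | True | True
True | True | True | True
Counterexample at row 2: with n=True, q=False, t=False, the formula is False.

No, it is not a tautology.


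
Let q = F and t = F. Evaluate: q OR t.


Disjunction is false only when both operands are false.
Substitute: q=F, t=F.
F OR F evaluates to F.

F


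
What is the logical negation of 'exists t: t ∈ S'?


¬(forall x: φ) = exists x: ¬φ, and ¬(exists x: φ) = forall x: ¬φ.
Apply to the existential statement.

forall t: ~(t ∈ S)


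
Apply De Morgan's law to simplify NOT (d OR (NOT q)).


De Morgan: the negation of a disjunction is the conjunction of the negations.
Distribute NOT across OR, flipping it to AND, and negate each literal.

(NOT d) AND q


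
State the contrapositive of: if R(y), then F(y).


The contrapositive of (P → Q) is (¬Q → ¬P); it is logically equivalent to the original.
Here P = 'R(y)' and Q = 'F(y)'.

If not (F(y)), then not (R(y)).


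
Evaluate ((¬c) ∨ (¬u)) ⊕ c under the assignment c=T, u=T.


Substitute c=T, u=T:
¬c = F
¬u = F
(¬c) ∨ (¬u) = F ∨ F = F
((¬c) ∨ (¬u)) ⊕ c = F ⊕ T = T

T


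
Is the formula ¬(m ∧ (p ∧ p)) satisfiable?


Search for a satisfying assignment over {m, p}.
Try m=F, p=F: the formula evaluates to T.
A satisfying assignment exists.

Satisfiable.


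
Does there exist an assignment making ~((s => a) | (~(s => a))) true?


Check all 4 assignments over {a, s}:
a | s | φ
---------
False | False | False
True | False | False
False | True | False
True | True | False
No assignment makes the formula true.

Unsatisfiable.


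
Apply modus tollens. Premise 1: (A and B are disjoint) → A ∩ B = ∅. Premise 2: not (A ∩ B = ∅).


Modus tollens: from (P → Q) and ¬Q, infer ¬P.
Q = 'A ∩ B = ∅' is denied; since P → Q, P must also fail.

Not ((A and B are disjoint)).


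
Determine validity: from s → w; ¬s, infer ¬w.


This is denying the antecedent (fallacy). There exist truth assignments where the premises are all true but the conclusion is false.

Invalid.


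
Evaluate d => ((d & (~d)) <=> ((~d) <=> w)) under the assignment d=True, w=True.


Substitute d=True, w=True:
~d = False
d & (~d) = True & False = False
~d = False
(~d) <=> w = False <=> True = False
(d & (~d)) <=> ((~d) <=> w) = False <=> False = True
d => ((d & (~d)) <=> ((~d) <=> w)) = True => True = True

True


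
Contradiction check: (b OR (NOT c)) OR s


Truth table over {b, c, s}:
b | c | s | φ
-------------
F | F | F | T
T | F | F | T
F | T | F | F
T | T | F | T
F | F | T | T
T | F | T | T
F | T | T | T
T | T | T | T
Satisfying assignment at row 1: b=F, c=F, s=F gives T.

No, it is not a contradiction.


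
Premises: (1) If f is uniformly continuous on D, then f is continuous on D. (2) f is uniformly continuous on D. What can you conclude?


Modus ponens: from (P → Q) and P, infer Q.
P = 'f is uniformly continuous on D' is asserted, and P → Q holds, so Q follows.

f is continuous on D.


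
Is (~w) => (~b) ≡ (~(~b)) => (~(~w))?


Compare truth tables:
b | w | φ | ψ
-------------
False | False | True | True
True | False | False | False
False | True | True | True
True | True | True | True
The columns φ and ψ agree on every row.

Yes, they are logically equivalent.


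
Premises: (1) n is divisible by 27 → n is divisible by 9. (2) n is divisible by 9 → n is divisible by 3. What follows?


Hypothetical syllogism: from (P → Q) and (Q → R), infer (P → R).
Chain the two implications through the shared middle term 'n is divisible by 9'.

n is divisible by 27 → n is divisible by 3


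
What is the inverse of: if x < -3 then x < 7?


The inverse of (P → Q) is (¬P → ¬Q). It is equivalent to the converse, not to the original.
Here P = 'x < -3' and Q = 'x < 7'.

If not (x < -3), then not (x < 7).


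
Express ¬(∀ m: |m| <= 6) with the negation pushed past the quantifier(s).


¬(∀ x: φ) = ∃ x: ¬φ, and ¬(∃ x: φ) = ∀ x: ¬φ.
Apply to the universal statement.

∃ m: ¬(|m| <= 6)


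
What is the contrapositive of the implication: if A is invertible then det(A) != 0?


The contrapositive of (P → Q) is (¬Q → ¬P); it is logically equivalent to the original.
Here P = 'A is invertible' and Q = 'det(A) != 0'.

If not (det(A) != 0), then not (A is invertible).


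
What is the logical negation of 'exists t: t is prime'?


¬(forall x: φ) = exists x: ¬φ, and ¬(exists x: φ) = forall x: ¬φ.
Apply to the existential statement.

forall t: ~(t is prime)


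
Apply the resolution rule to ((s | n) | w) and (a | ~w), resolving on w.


The clauses contain complementary literals w and ~w.
Resolution eliminates this pair and disjoins the remaining literals (merging duplicates).

((s | n) | a)


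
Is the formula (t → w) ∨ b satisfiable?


Search for a satisfying assignment over {b, t, w}.
Try b=F, t=F, w=F: the formula evaluates to T.
A satisfying assignment exists.

Satisfiable.


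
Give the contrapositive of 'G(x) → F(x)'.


The contrapositive of (P → Q) is (¬Q → ¬P); it is logically equivalent to the original.
Here P = 'G(x)' and Q = 'F(x)'.

If not (F(x)), then not (G(x)).


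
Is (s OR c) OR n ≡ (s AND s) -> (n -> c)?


Compare truth tables:
c | n | s | φ | ψ
-----------------
F | F | F | F | T
T | F | F | T | T
F | T | F | T | T
T | T | F | T | T
F | F | T | T | T
T | F | T | T | T
F | T | T | T | F
T | T | T | T | T
They differ at row 1 (c=F, n=F, s=F): φ=F but ψ=T.

No, they are not logically equivalent.


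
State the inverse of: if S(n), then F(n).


The inverse of (P → Q) is (¬P → ¬Q). It is equivalent to the converse, not to the original.
Here P = 'S(n)' and Q = 'F(n)'.

If not (S(n)), then not (F(n)).


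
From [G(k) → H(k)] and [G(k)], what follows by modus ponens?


Modus ponens: from (P → Q) and P, infer Q.
P = 'G(k)' is asserted, and P → Q holds, so Q follows.

H(k).


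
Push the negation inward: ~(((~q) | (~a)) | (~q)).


De Morgan: the negation of a disjunction is the conjunction of the negations.
Distribute ~ across |, flipping it to &, and negate each literal.

(q & a) & q


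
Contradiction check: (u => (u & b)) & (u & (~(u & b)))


Truth table over {b, u}:
b | u | φ
---------
False | False | False
True | False | False
False | True | False
True | True | False
Every row is false.

Yes, it is a contradiction.


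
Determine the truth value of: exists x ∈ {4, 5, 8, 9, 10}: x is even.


Evaluate the predicate on each element: 4:True, 5:False, 8:True, 9:False, 10:True.
Witness x = 4 satisfies the predicate.

True


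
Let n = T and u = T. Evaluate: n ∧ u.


Conjunction is true only when both operands are true.
Substitute: n=T, u=T.
T ∧ T evaluates to T.

T


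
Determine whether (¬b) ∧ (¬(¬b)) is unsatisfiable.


Truth table over {b}:
b | φ
-----
F | F
T | F
Every row is false.

Yes, it is a contradiction.


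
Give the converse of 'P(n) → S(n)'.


The converse of (P → Q) is (Q → P). It is not in general equivalent to the original.
Here P = 'P(n)' and Q = 'S(n)'.

If S(n), then P(n).


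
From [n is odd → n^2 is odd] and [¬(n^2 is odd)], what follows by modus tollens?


Modus tollens: from (P → Q) and ¬Q, infer ¬P.
Q = 'n^2 is odd' is denied; since P → Q, P must also fail.

Not (n is odd).


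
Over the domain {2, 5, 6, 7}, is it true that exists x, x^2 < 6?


Evaluate the predicate on each element: 2:True, 5:False, 6:False, 7:False.
Witness x = 2 satisfies the predicate.

True


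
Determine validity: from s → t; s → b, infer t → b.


This is (no valid rule). There exist truth assignments where the premises are all true but the conclusion is false.

Invalid.


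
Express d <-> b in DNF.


Step 1: d ↔ b is true exactly when both agree: (d ∧ b) ∨ (¬d ∧ ¬b).

(d AND b) OR ((NOT d) AND (NOT b))


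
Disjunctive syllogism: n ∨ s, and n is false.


Disjunctive syllogism: from (P ∨ Q) and ¬P, infer Q.
One disjunct, 'n', is ruled out; the other must hold.

s


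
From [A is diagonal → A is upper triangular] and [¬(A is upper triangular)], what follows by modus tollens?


Modus tollens: from (P → Q) and ¬Q, infer ¬P.
Q = 'A is upper triangular' is denied; since P → Q, P must also fail.

Not (A is diagonal).


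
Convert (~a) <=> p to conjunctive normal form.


Step 1: Rewrite (¬a) ↔ p as ((¬a) → p) ∧ (p → (¬a)).
Step 2: Rewrite each implication as a disjunction.
Step 3: Eliminate any double negations (¬¬X = X).

(a | p) & ((~p) | (~a))


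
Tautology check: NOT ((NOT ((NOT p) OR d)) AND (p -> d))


Build the truth table over {d, p}:
d | p | φ
---------
F | F | T
T | F | T
F | T | T
T | T | T
Every row evaluates to true.

Yes, it is a tautology.


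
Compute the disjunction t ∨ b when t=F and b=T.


Disjunction is false only when both operands are false.
Substitute: t=F, b=T.
F ∨ T evaluates to T.

T


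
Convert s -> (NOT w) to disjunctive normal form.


Step 1: Rewrite s → (¬w) as ¬s ∨ (¬w).

(NOT s) OR (NOT w)


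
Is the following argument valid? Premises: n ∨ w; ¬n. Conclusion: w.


This matches the form of disjunctive syllogism: the conclusion follows in every model of the premises.

Valid.


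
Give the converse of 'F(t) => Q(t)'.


The converse of (P → Q) is (Q → P). It is not in general equivalent to the original.
Here P = 'F(t)' and Q = 'Q(t)'.

If Q(t), then F(t).


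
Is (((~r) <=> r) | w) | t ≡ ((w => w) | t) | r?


Compare truth tables:
r | t | w | φ | ψ
-----------------
False | False | False | False | True
True | False | False | False | True
False | True | False | True | True
True | True | False | True | True
False | False | True | True | True
True | False | True | True | True
False | True | True | True | True
True | True | True | True | True
They differ at row 1 (r=False, t=False, w=False): φ=False but ψ=True.

No, they are not logically equivalent.


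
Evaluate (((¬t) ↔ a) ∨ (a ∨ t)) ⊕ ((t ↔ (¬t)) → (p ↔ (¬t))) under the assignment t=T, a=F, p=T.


Substitute t=T, a=F, p=T:
¬t = F
(¬t) ↔ a = F ↔ F = T
a ∨ t = F ∨ T = T
((¬t) ↔ a) ∨ (a ∨ t) = T ∨ T = T
¬t = F
t ↔ (¬t) = T ↔ F = F
¬t = F
p ↔ (¬t) = T ↔ F = F
(t ↔ (¬t)) → (p ↔ (¬t)) = F → F = T
(((¬t) ↔ a) ∨ (a ∨ t)) ⊕ ((t ↔ (¬t)) → (p ↔ (¬t))) = T ⊕ T = F

F


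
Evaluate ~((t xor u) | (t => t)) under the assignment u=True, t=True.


Substitute u=True, t=True:
t xor u = True xor True = False
t => t = True => True = True
(t xor u) | (t => t) = False | True = True
~((t xor u) | (t => t)) = False

False


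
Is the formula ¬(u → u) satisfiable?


Check all 2 assignments over {u}:
u | φ
-----
F | F
T | F
No assignment makes the formula true.

Unsatisfiable.


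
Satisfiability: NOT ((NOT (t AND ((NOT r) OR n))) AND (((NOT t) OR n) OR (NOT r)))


Search for a satisfying assignment over {n, r, t}.
Try n=F, r=F, t=T: the formula evaluates to T.
A satisfying assignment exists.

Satisfiable.


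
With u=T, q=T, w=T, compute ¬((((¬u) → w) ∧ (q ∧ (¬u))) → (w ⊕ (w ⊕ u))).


Substitute u=T, q=T, w=T:
¬u = F
(¬u) → w = F → T = T
¬u = F
q ∧ (¬u) = T ∧ F = F
((¬u) → w) ∧ (q ∧ (¬u)) = T ∧ F = F
w ⊕ u = T ⊕ T = F
w ⊕ (w ⊕ u) = T ⊕ F = T
(((¬u) → w) ∧ (q ∧ (¬u))) → (w ⊕ (w ⊕ u)) = F → T = T
¬((((¬u) → w) ∧ (q ∧ (¬u))) → (w ⊕ (w ⊕ u))) = F

F


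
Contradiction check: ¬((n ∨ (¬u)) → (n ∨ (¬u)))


Truth table over {n, u}:
n | u | φ
---------
F | F | F
T | F | F
F | T | F
T | T | F
Every row is false.

Yes, it is a contradiction.


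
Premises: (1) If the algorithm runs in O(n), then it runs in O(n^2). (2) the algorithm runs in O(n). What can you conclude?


Modus ponens: from (P → Q) and P, infer Q.
P = 'the algorithm runs in O(n)' is asserted, and P → Q holds, so Q follows.

it runs in O(n^2).


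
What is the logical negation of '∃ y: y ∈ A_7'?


¬(∀ x: φ) = ∃ x: ¬φ, and ¬(∃ x: φ) = ∀ x: ¬φ.
Apply to the existential statement.

∀ y: ¬(y ∈ A_7)


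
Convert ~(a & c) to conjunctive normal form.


Step 1: Apply De Morgan: ¬(a ∧ c) = ¬a ∨ ¬c.

(~a) | (~c)


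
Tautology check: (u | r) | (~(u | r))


Build the truth table over {r, u}:
r | u | φ
---------
False | False | True
True | False | True
False | True | True
True | True | True
Every row evaluates to true.

Yes, it is a tautology.


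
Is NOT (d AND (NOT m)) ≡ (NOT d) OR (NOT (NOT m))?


Compare truth tables:
d | m | φ | ψ
-------------
F | F | T | T
T | F | F | F
F | T | T | T
T | T | T | T
The columns φ and ψ agree on every row.

Yes, they are logically equivalent.
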